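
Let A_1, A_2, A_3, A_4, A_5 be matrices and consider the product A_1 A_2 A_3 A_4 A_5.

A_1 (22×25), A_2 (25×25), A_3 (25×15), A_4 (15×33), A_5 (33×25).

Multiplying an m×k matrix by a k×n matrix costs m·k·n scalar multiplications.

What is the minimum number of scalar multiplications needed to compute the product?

Adjacent pairs: A_1A_2 = 22·25·25 = 13750; A_2A_3 = 25·25·15 = 9375; A_3A_4 = 25·15·33 = 12375; A_4A_5 = 15·33·25 = 12375.
Length 3: A_1..A_3: k=1: 0+9375+22·25·15=17625; k=2: 13750+0+22·25·15=22000 → min 17625 | A_2..A_4: k=2: 0+12375+25·25·33=33000; k=3: 9375+0+25·15·33=21750 → min 21750 | A_3..A_5: k=3: 0+12375+25·15·25=21750; k=4: 12375+0+25·33·25=33000 → min 21750.
Length 4: A_1..A_4: k=1: 0+21750+22·25·33=39900; k=2: 13750+12375+22·25·33=44275; k=3: 17625+0+22·15·33=28515 → min 28515 | A_2..A_5: k=2: 0+21750+25·25·25=37375; k=3: 9375+12375+25·15·25=31125; k=4: 21750+0+25·33·25=42375 → min 31125.
Length 5: A_1..A_5: k=1: 0+31125+22·25·25=44875; k=2: 13750+21750+22·25·25=49250; k=3: 17625+12375+22·15·25=38250; k=4: 28515+0+22·33·25=46665 → min 38250.
Optimal order: ((A_1 (A_2 A_3)) (A_4 A_5)) with cost 38250.

38250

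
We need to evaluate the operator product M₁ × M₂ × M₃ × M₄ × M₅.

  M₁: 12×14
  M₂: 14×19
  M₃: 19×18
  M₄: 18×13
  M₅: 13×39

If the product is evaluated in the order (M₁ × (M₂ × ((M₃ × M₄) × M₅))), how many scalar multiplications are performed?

(M₃ × M₄): 19×18 by 18×13 → 19×13, cost 19·18·13 = 4446
((M₃ × M₄) × M₅): 19×13 by 13×39 → 19×39, cost 19·13·39 = 9633; cumulative 14079
(M₂ × ((M₃ × M₄) × M₅)): 14×19 by 19×39 → 14×39, cost 14·19·39 = 10374; cumulative 24453
(M₁ × (M₂ × ((M₃ × M₄) × M₅))): 12×14 by 14×39 → 12×39, cost 12·14·39 = 6552; cumulative 31005
Total: 31005 scalar multiplications.

31005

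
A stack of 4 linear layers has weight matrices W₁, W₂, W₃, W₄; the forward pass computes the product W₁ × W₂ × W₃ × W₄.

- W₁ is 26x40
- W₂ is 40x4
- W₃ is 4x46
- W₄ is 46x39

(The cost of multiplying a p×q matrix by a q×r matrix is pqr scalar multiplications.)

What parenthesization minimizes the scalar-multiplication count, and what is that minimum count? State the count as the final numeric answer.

15392

Adjacent pairs: W₁W₂ = 26·40·4 = 4160; W₂W₃ = 40·4·46 = 7360; W₃W₄ = 4·46·39 = 7176.
Length 3: W₁..W₃: k=1: 0+7360+26·40·46=55200; k=2: 4160+0+26·4·46=8944 → min 8944 | W₂..W₄: k=2: 0+7176+40·4·39=13416; k=3: 7360+0+40·46·39=79120 → min 13416.
Length 4: W₁..W₄: k=1: 0+13416+26·40·39=53976; k=2: 4160+7176+26·4·39=15392; k=3: 8944+0+26·46·39=55588 → min 15392.
Optimal parenthesization: ((W₁ × W₂) × (W₃ × W₄)) with cost 15392.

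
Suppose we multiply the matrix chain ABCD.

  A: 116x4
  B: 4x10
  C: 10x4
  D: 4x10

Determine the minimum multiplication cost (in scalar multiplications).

Adjacent pairs: AB = 116·4·10 = 4640; BC = 4·10·4 = 160; CD = 10·4·10 = 400.
Length 3: A..C: k=1: 0+160+116·4·4=2016; k=2: 4640+0+116·10·4=9280 → min 2016 | B..D: k=2: 0+400+4·10·10=800; k=3: 160+0+4·4·10=320 → min 320.
Length 4: A..D: k=1: 0+320+116·4·10=4960; k=2: 4640+400+116·10·10=16640; k=3: 2016+0+116·4·10=6656 → min 4960.
Optimal order: (A((BC)D)) with cost 4960.

4960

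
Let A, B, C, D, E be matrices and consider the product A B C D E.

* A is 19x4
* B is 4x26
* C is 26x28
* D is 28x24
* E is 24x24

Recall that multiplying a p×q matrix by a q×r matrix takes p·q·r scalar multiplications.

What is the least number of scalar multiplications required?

9728

Adjacent pairs: AB = 19·4·26 = 1976; BC = 4·26·28 = 2912; CD = 26·28·24 = 17472; DE = 28·24·24 = 16128.
Length 3: A..C: k=1: 0+2912+19·4·28=5040; k=2: 1976+0+19·26·28=15808 → min 5040 | B..D: k=2: 0+17472+4·26·24=19968; k=3: 2912+0+4·28·24=5600 → min 5600 | C..E: k=3: 0+16128+26·28·24=33600; k=4: 17472+0+26·24·24=32448 → min 32448.
Length 4: A..D: k=1: 0+5600+19·4·24=7424; k=2: 1976+17472+19·26·24=31304; k=3: 5040+0+19·28·24=17808 → min 7424 | B..E: k=2: 0+32448+4·26·24=34944; k=3: 2912+16128+4·28·24=21728; k=4: 5600+0+4·24·24=7904 → min 7904.
Length 5: A..E: k=1: 0+7904+19·4·24=9728; k=2: 1976+32448+19·26·24=46280; k=3: 5040+16128+19·28·24=33936; k=4: 7424+0+19·24·24=18368 → min 9728.
Optimal order: (A (((B C) D) E)) with cost 9728.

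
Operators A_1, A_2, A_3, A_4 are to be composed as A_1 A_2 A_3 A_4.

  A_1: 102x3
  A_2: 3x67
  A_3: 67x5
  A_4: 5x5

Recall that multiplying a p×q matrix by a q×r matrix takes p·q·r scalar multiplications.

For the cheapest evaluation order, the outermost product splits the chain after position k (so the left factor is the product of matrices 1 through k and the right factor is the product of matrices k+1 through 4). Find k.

1

Adjacent pairs: A_1A_2 = 102·3·67 = 20502; A_2A_3 = 3·67·5 = 1005; A_3A_4 = 67·5·5 = 1675.
Length 3: A_1..A_3: k=1: 0+1005+102·3·5=2535; k=2: 20502+0+102·67·5=54672 → min 2535 | A_2..A_4: k=2: 0+1675+3·67·5=2680; k=3: 1005+0+3·5·5=1080 → min 1080.
Top-level splits: k=1: (A_1..A_1)·(A_2..A_4) → 0+1080+102·3·5 = 2610; k=2: (A_1..A_2)·(A_3..A_4) → 20502+1675+102·67·5 = 56347; k=3: (A_1..A_3)·(A_4..A_4) → 2535+0+102·5·5 = 5085.
Best split is after A_1, i.e. k = 1.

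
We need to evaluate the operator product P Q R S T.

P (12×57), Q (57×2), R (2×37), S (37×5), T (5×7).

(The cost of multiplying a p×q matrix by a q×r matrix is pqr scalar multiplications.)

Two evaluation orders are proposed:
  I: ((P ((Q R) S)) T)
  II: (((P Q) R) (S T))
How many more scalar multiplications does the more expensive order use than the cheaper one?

Order I = ((P ((Q R) S)) T): (Q R): 57×2 by 2×37 → 57×37, cost 57·2·37 = 4218; ((Q R) S): 57×37 by 37×5 → 57×5, cost 57·37·5 = 10545; cumulative 14763; (P ((Q R) S)): 12×57 by 57×5 → 12×5, cost 12·57·5 = 3420; cumulative 18183; ((P ((Q R) S)) T): 12×5 by 5×7 → 12×7, cost 12·5·7 = 420; cumulative 18603. Total 18603.
Order II = (((P Q) R) (S T)): (P Q): 12×57 by 57×2 → 12×2, cost 12·57·2 = 1368; ((P Q) R): 12×2 by 2×37 → 12×37, cost 12·2·37 = 888; cumulative 2256; (S T): 37×5 by 5×7 → 37×7, cost 37·5·7 = 1295; (((P Q) R) (S T)): 12×37 by 37×7 → 12×7, cost 12·37·7 = 3108; cumulative 6659. Total 6659.
Difference: |18603 − 6659| = 11944.

11944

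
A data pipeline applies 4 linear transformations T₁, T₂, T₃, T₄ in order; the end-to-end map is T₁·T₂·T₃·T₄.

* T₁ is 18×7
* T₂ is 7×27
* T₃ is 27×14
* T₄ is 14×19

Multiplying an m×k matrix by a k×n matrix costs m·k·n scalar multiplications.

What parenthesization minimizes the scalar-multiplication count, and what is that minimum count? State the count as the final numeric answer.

Adjacent pairs: T₁T₂ = 18·7·27 = 3402; T₂T₃ = 7·27·14 = 2646; T₃T₄ = 27·14·19 = 7182.
Length 3: T₁..T₃: k=1: 0+2646+18·7·14=4410; k=2: 3402+0+18·27·14=10206 → min 4410 | T₂..T₄: k=2: 0+7182+7·27·19=10773; k=3: 2646+0+7·14·19=4508 → min 4508.
Length 4: T₁..T₄: k=1: 0+4508+18·7·19=6902; k=2: 3402+7182+18·27·19=19818; k=3: 4410+0+18·14·19=9198 → min 6902.
Optimal parenthesization: (T₁·((T₂·T₃)·T₄)) with cost 6902.

6902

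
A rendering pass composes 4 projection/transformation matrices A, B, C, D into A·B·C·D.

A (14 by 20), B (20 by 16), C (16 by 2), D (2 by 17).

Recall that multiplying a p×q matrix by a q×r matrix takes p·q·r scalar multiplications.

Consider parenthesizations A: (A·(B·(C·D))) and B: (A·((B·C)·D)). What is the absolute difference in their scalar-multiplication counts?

4664

Order A = (A·(B·(C·D))): (C·D): 16×2 by 2×17 → 16×17, cost 16·2·17 = 544; (B·(C·D)): 20×16 by 16×17 → 20×17, cost 20·16·17 = 5440; cumulative 5984; (A·(B·(C·D))): 14×20 by 20×17 → 14×17, cost 14·20·17 = 4760; cumulative 10744. Total 10744.
Order B = (A·((B·C)·D)): (B·C): 20×16 by 16×2 → 20×2, cost 20·16·2 = 640; ((B·C)·D): 20×2 by 2×17 → 20×17, cost 20·2·17 = 680; cumulative 1320; (A·((B·C)·D)): 14×20 by 20×17 → 14×17, cost 14·20·17 = 4760; cumulative 6080. Total 6080.
Difference: |10744 − 6080| = 4664.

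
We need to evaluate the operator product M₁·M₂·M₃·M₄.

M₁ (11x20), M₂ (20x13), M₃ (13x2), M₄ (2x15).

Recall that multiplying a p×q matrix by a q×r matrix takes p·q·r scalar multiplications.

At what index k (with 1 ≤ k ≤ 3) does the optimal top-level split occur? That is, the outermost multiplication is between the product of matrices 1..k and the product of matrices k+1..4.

3

Adjacent pairs: M₁M₂ = 11·20·13 = 2860; M₂M₃ = 20·13·2 = 520; M₃M₄ = 13·2·15 = 390.
Length 3: M₁..M₃: k=1: 0+520+11·20·2=960; k=2: 2860+0+11·13·2=3146 → min 960 | M₂..M₄: k=2: 0+390+20·13·15=4290; k=3: 520+0+20·2·15=1120 → min 1120.
Top-level splits: k=1: (M₁..M₁)·(M₂..M₄) → 0+1120+11·20·15 = 4420; k=2: (M₁..M₂)·(M₃..M₄) → 2860+390+11·13·15 = 5395; k=3: (M₁..M₃)·(M₄..M₄) → 960+0+11·2·15 = 1290.
Best split is after M₃, i.e. k = 3.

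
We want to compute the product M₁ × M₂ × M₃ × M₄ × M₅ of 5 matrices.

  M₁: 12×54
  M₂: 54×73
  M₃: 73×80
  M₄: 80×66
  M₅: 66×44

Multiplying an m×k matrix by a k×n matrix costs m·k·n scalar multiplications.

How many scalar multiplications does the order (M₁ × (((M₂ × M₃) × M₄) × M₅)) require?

785808

(M₂ × M₃): 54×73 by 73×80 → 54×80, cost 54·73·80 = 315360
((M₂ × M₃) × M₄): 54×80 by 80×66 → 54×66, cost 54·80·66 = 285120; cumulative 600480
(((M₂ × M₃) × M₄) × M₅): 54×66 by 66×44 → 54×44, cost 54·66·44 = 156816; cumulative 757296
(M₁ × (((M₂ × M₃) × M₄) × M₅)): 12×54 by 54×44 → 12×44, cost 12·54·44 = 28512; cumulative 785808
Total: 785808 scalar multiplications.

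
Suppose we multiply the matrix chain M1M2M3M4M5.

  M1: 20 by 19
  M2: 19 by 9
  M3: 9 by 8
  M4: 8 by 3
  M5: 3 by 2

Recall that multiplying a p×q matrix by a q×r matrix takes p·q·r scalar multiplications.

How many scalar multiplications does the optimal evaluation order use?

1294

Adjacent pairs: M1M2 = 20·19·9 = 3420; M2M3 = 19·9·8 = 1368; M3M4 = 9·8·3 = 216; M4M5 = 8·3·2 = 48.
Length 3: M1..M3: k=1: 0+1368+20·19·8=4408; k=2: 3420+0+20·9·8=4860 → min 4408 | M2..M4: k=2: 0+216+19·9·3=729; k=3: 1368+0+19·8·3=1824 → min 729 | M3..M5: k=3: 0+48+9·8·2=192; k=4: 216+0+9·3·2=270 → min 192.
Length 4: M1..M4: k=1: 0+729+20·19·3=1869; k=2: 3420+216+20·9·3=4176; k=3: 4408+0+20·8·3=4888 → min 1869 | M2..M5: k=2: 0+192+19·9·2=534; k=3: 1368+48+19·8·2=1720; k=4: 729+0+19·3·2=843 → min 534.
Length 5: M1..M5: k=1: 0+534+20·19·2=1294; k=2: 3420+192+20·9·2=3972; k=3: 4408+48+20·8·2=4776; k=4: 1869+0+20·3·2=1989 → min 1294.
Optimal order: (M1(M2(M3(M4M5)))) with cost 1294.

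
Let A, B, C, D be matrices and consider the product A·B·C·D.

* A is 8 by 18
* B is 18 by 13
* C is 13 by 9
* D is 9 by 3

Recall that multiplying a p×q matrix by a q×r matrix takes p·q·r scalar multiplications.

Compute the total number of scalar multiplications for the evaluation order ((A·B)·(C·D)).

2535

(A·B): 8×18 by 18×13 → 8×13, cost 8·18·13 = 1872
(C·D): 13×9 by 9×3 → 13×3, cost 13·9·3 = 351
((A·B)·(C·D)): 8×13 by 13×3 → 8×3, cost 8·13·3 = 312; cumulative 2535
Total: 2535 scalar multiplications.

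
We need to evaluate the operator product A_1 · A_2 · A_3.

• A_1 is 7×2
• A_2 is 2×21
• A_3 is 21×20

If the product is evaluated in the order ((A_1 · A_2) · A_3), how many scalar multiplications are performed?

3234

(A_1 · A_2): 7×2 by 2×21 → 7×21, cost 7·2·21 = 294
((A_1 · A_2) · A_3): 7×21 by 21×20 → 7×20, cost 7·21·20 = 2940; cumulative 3234
Total: 3234 scalar multiplications.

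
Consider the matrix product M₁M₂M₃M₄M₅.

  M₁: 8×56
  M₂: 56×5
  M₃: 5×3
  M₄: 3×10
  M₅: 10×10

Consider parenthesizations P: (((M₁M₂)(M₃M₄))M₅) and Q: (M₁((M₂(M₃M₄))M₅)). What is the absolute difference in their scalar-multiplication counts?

Order P = (((M₁M₂)(M₃M₄))M₅): (M₁M₂): 8×56 by 56×5 → 8×5, cost 8·56·5 = 2240; (M₃M₄): 5×3 by 3×10 → 5×10, cost 5·3·10 = 150; ((M₁M₂)(M₃M₄)): 8×5 by 5×10 → 8×10, cost 8·5·10 = 400; cumulative 2790; (((M₁M₂)(M₃M₄))M₅): 8×10 by 10×10 → 8×10, cost 8·10·10 = 800; cumulative 3590. Total 3590.
Order Q = (M₁((M₂(M₃M₄))M₅)): (M₃M₄): 5×3 by 3×10 → 5×10, cost 5·3·10 = 150; (M₂(M₃M₄)): 56×5 by 5×10 → 56×10, cost 56·5·10 = 2800; cumulative 2950; ((M₂(M₃M₄))M₅): 56×10 by 10×10 → 56×10, cost 56·10·10 = 5600; cumulative 8550; (M₁((M₂(M₃M₄))M₅)): 8×56 by 56×10 → 8×10, cost 8·56·10 = 4480; cumulative 13030. Total 13030.
Difference: |3590 − 13030| = 9440.

9440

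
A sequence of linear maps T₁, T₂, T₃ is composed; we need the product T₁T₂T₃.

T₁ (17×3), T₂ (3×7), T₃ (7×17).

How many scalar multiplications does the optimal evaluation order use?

Order (T₁(T₂T₃)): (T₂T₃): 3×7 by 7×17 → 3×17, cost 3·7·17 = 357; (T₁(T₂T₃)): 17×3 by 3×17 → 17×17, cost 17·3·17 = 867; cumulative 1224. Total 1224.
Order ((T₁T₂)T₃): (T₁T₂): 17×3 by 3×7 → 17×7, cost 17·3·7 = 357; ((T₁T₂)T₃): 17×7 by 7×17 → 17×17, cost 17·7·17 = 2023; cumulative 2380. Total 2380.
Minimum: 1224.

1224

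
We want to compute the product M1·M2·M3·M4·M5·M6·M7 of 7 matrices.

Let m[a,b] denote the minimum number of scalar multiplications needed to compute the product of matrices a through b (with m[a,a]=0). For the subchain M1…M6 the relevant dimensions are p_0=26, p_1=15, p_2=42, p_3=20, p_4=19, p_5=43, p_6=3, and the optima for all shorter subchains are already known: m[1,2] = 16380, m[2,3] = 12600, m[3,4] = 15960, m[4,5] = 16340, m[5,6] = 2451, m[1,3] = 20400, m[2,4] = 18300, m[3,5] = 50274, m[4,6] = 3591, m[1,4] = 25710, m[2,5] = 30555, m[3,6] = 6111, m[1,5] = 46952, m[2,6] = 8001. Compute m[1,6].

m[1,6] = min over k∈[1,5] of m[1,k]+m[k+1,6]+p_{0}·p_k·p_{6}.
k=1: 0 + 8001 + 26·15·3 = 9171; k=2: 16380 + 6111 + 26·42·3 = 25767; k=3: 20400 + 3591 + 26·20·3 = 25551; k=4: 25710 + 2451 + 26·19·3 = 29643; k=5: 46952 + 0 + 26·43·3 = 50306.
Minimum: 9171 at k=1.

9171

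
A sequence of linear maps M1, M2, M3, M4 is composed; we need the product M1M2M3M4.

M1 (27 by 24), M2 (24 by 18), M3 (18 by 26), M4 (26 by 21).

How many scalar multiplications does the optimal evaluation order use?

31698

Adjacent pairs: M1M2 = 27·24·18 = 11664; M2M3 = 24·18·26 = 11232; M3M4 = 18·26·21 = 9828.
Length 3: M1..M3: k=1: 0+11232+27·24·26=28080; k=2: 11664+0+27·18·26=24300 → min 24300 | M2..M4: k=2: 0+9828+24·18·21=18900; k=3: 11232+0+24·26·21=24336 → min 18900.
Length 4: M1..M4: k=1: 0+18900+27·24·21=32508; k=2: 11664+9828+27·18·21=31698; k=3: 24300+0+27·26·21=39042 → min 31698.
Optimal order: ((M1M2)(M3M4)) with cost 31698.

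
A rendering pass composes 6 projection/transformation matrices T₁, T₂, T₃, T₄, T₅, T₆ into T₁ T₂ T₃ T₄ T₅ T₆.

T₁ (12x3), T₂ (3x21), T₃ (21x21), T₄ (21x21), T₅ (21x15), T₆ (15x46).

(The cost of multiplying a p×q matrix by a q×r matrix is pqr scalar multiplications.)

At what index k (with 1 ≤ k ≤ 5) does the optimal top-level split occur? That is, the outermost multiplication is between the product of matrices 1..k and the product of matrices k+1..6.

Adjacent pairs: T₁T₂ = 12·3·21 = 756; T₂T₃ = 3·21·21 = 1323; T₃T₄ = 21·21·21 = 9261; T₄T₅ = 21·21·15 = 6615; T₅T₆ = 21·15·46 = 14490.
Length 3: T₁..T₃: k=1: 0+1323+12·3·21=2079; k=2: 756+0+12·21·21=6048 → min 2079 | T₂..T₄: k=2: 0+9261+3·21·21=10584; k=3: 1323+0+3·21·21=2646 → min 2646 | T₃..T₅: k=3: 0+6615+21·21·15=13230; k=4: 9261+0+21·21·15=15876 → min 13230 | T₄..T₆: k=4: 0+14490+21·21·46=34776; k=5: 6615+0+21·15·46=21105 → min 21105.
Length 4: T₁..T₄: k=1: 0+2646+12·3·21=3402; k=2: 756+9261+12·21·21=15309; k=3: 2079+0+12·21·21=7371 → min 3402 | T₂..T₅: k=2: 0+13230+3·21·15=14175; k=3: 1323+6615+3·21·15=8883; k=4: 2646+0+3·21·15=3591 → min 3591 | T₃..T₆: k=3: 0+21105+21·21·46=41391; k=4: 9261+14490+21·21·46=44037; k=5: 13230+0+21·15·46=27720 → min 27720.
Length 5: T₁..T₅: k=1: 0+3591+12·3·15=4131; k=2: 756+13230+12·21·15=17766; k=3: 2079+6615+12·21·15=12474; k=4: 3402+0+12·21·15=7182 → min 4131 | T₂..T₆: k=2: 0+27720+3·21·46=30618; k=3: 1323+21105+3·21·46=25326; k=4: 2646+14490+3·21·46=20034; k=5: 3591+0+3·15·46=5661 → min 5661.
Top-level splits: k=1: (T₁..T₁)·(T₂..T₆) → 0+5661+12·3·46 = 7317; k=2: (T₁..T₂)·(T₃..T₆) → 756+27720+12·21·46 = 40068; k=3: (T₁..T₃)·(T₄..T₆) → 2079+21105+12·21·46 = 34776; k=4: (T₁..T₄)·(T₅..T₆) → 3402+14490+12·21·46 = 29484; k=5: (T₁..T₅)·(T₆..T₆) → 4131+0+12·15·46 = 12411.
Best split is after T₁, i.e. k = 1.

1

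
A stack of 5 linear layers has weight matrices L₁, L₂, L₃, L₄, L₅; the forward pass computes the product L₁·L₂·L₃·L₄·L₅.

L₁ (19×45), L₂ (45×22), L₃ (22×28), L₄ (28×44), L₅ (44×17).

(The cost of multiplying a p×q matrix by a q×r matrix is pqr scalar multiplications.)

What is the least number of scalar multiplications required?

57332

Adjacent pairs: L₁L₂ = 19·45·22 = 18810; L₂L₃ = 45·22·28 = 27720; L₃L₄ = 22·28·44 = 27104; L₄L₅ = 28·44·17 = 20944.
Length 3: L₁..L₃: k=1: 0+27720+19·45·28=51660; k=2: 18810+0+19·22·28=30514 → min 30514 | L₂..L₄: k=2: 0+27104+45·22·44=70664; k=3: 27720+0+45·28·44=83160 → min 70664 | L₃..L₅: k=3: 0+20944+22·28·17=31416; k=4: 27104+0+22·44·17=43560 → min 31416.
Length 4: L₁..L₄: k=1: 0+70664+19·45·44=108284; k=2: 18810+27104+19·22·44=64306; k=3: 30514+0+19·28·44=53922 → min 53922 | L₂..L₅: k=2: 0+31416+45·22·17=48246; k=3: 27720+20944+45·28·17=70084; k=4: 70664+0+45·44·17=104324 → min 48246.
Length 5: L₁..L₅: k=1: 0+48246+19·45·17=62781; k=2: 18810+31416+19·22·17=57332; k=3: 30514+20944+19·28·17=60502; k=4: 53922+0+19·44·17=68134 → min 57332.
Optimal order: ((L₁·L₂)·(L₃·(L₄·L₅))) with cost 57332.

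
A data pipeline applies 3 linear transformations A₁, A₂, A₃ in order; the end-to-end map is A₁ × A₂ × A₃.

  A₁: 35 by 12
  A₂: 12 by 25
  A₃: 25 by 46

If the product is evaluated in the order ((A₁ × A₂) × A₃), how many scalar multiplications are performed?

(A₁ × A₂): 35×12 by 12×25 → 35×25, cost 35·12·25 = 10500
((A₁ × A₂) × A₃): 35×25 by 25×46 → 35×46, cost 35·25·46 = 40250; cumulative 50750
Total: 50750 scalar multiplications.

50750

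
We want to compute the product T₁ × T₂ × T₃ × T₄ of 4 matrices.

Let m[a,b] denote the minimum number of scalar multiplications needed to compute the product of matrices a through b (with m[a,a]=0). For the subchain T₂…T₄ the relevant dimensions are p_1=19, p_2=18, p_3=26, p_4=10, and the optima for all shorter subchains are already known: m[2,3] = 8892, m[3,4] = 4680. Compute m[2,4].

8100

m[2,4] = min over k∈[2,3] of m[2,k]+m[k+1,4]+p_{1}·p_k·p_{4}.
k=2: 0 + 4680 + 19·18·10 = 8100; k=3: 8892 + 0 + 19·26·10 = 13832.
Minimum: 8100 at k=2.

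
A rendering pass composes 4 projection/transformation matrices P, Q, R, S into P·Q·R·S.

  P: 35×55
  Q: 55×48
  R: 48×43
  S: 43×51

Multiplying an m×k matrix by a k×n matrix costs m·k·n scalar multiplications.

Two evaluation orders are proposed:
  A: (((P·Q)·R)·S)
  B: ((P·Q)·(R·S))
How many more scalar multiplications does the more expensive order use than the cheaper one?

41949

Order A = (((P·Q)·R)·S): (P·Q): 35×55 by 55×48 → 35×48, cost 35·55·48 = 92400; ((P·Q)·R): 35×48 by 48×43 → 35×43, cost 35·48·43 = 72240; cumulative 164640; (((P·Q)·R)·S): 35×43 by 43×51 → 35×51, cost 35·43·51 = 76755; cumulative 241395. Total 241395.
Order B = ((P·Q)·(R·S)): (P·Q): 35×55 by 55×48 → 35×48, cost 35·55·48 = 92400; (R·S): 48×43 by 43×51 → 48×51, cost 48·43·51 = 105264; ((P·Q)·(R·S)): 35×48 by 48×51 → 35×51, cost 35·48·51 = 85680; cumulative 283344. Total 283344.
Difference: |241395 − 283344| = 41949.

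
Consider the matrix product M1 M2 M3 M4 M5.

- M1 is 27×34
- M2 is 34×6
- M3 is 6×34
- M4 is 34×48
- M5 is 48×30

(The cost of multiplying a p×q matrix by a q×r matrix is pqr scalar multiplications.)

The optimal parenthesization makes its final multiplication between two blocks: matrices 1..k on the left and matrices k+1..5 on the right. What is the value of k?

2

Adjacent pairs: M1M2 = 27·34·6 = 5508; M2M3 = 34·6·34 = 6936; M3M4 = 6·34·48 = 9792; M4M5 = 34·48·30 = 48960.
Length 3: M1..M3: k=1: 0+6936+27·34·34=38148; k=2: 5508+0+27·6·34=11016 → min 11016 | M2..M4: k=2: 0+9792+34·6·48=19584; k=3: 6936+0+34·34·48=62424 → min 19584 | M3..M5: k=3: 0+48960+6·34·30=55080; k=4: 9792+0+6·48·30=18432 → min 18432.
Length 4: M1..M4: k=1: 0+19584+27·34·48=63648; k=2: 5508+9792+27·6·48=23076; k=3: 11016+0+27·34·48=55080 → min 23076 | M2..M5: k=2: 0+18432+34·6·30=24552; k=3: 6936+48960+34·34·30=90576; k=4: 19584+0+34·48·30=68544 → min 24552.
Top-level splits: k=1: (M1..M1)·(M2..M5) → 0+24552+27·34·30 = 52092; k=2: (M1..M2)·(M3..M5) → 5508+18432+27·6·30 = 28800; k=3: (M1..M3)·(M4..M5) → 11016+48960+27·34·30 = 87516; k=4: (M1..M4)·(M5..M5) → 23076+0+27·48·30 = 61956.
Best split is after M2, i.e. k = 2.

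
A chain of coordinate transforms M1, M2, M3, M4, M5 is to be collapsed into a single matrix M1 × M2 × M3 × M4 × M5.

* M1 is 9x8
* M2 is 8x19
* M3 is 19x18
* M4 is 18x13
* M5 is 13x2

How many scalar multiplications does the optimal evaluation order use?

1600

Adjacent pairs: M1M2 = 9·8·19 = 1368; M2M3 = 8·19·18 = 2736; M3M4 = 19·18·13 = 4446; M4M5 = 18·13·2 = 468.
Length 3: M1..M3: k=1: 0+2736+9·8·18=4032; k=2: 1368+0+9·19·18=4446 → min 4032 | M2..M4: k=2: 0+4446+8·19·13=6422; k=3: 2736+0+8·18·13=4608 → min 4608 | M3..M5: k=3: 0+468+19·18·2=1152; k=4: 4446+0+19·13·2=4940 → min 1152.
Length 4: M1..M4: k=1: 0+4608+9·8·13=5544; k=2: 1368+4446+9·19·13=8037; k=3: 4032+0+9·18·13=6138 → min 5544 | M2..M5: k=2: 0+1152+8·19·2=1456; k=3: 2736+468+8·18·2=3492; k=4: 4608+0+8·13·2=4816 → min 1456.
Length 5: M1..M5: k=1: 0+1456+9·8·2=1600; k=2: 1368+1152+9·19·2=2862; k=3: 4032+468+9·18·2=4824; k=4: 5544+0+9·13·2=5778 → min 1600.
Optimal order: (M1 × (M2 × (M3 × (M4 × M5)))) with cost 1600.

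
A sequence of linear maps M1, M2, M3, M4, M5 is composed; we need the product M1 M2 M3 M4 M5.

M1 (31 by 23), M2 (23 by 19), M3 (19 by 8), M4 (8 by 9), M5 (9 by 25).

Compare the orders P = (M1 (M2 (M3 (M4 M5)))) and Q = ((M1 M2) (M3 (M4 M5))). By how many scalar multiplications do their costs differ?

Order P = (M1 (M2 (M3 (M4 M5)))): (M4 M5): 8×9 by 9×25 → 8×25, cost 8·9·25 = 1800; (M3 (M4 M5)): 19×8 by 8×25 → 19×25, cost 19·8·25 = 3800; cumulative 5600; (M2 (M3 (M4 M5))): 23×19 by 19×25 → 23×25, cost 23·19·25 = 10925; cumulative 16525; (M1 (M2 (M3 (M4 M5)))): 31×23 by 23×25 → 31×25, cost 31·23·25 = 17825; cumulative 34350. Total 34350.
Order Q = ((M1 M2) (M3 (M4 M5))): (M1 M2): 31×23 by 23×19 → 31×19, cost 31·23·19 = 13547; (M4 M5): 8×9 by 9×25 → 8×25, cost 8·9·25 = 1800; (M3 (M4 M5)): 19×8 by 8×25 → 19×25, cost 19·8·25 = 3800; cumulative 5600; ((M1 M2) (M3 (M4 M5))): 31×19 by 19×25 → 31×25, cost 31·19·25 = 14725; cumulative 33872. Total 33872.
Difference: |34350 − 33872| = 478.

478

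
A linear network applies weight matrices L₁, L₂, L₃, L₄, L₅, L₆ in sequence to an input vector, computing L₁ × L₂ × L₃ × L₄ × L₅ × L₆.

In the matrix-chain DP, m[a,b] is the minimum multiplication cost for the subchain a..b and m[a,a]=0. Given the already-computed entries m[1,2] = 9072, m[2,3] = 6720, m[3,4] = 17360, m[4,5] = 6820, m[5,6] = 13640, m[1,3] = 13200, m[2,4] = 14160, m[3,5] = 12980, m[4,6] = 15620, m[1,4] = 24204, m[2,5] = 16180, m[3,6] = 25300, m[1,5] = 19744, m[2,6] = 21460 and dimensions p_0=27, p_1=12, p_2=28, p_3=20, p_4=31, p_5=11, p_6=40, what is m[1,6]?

m[1,6] = min over k∈[1,5] of m[1,k]+m[k+1,6]+p_{0}·p_k·p_{6}.
k=1: 0 + 21460 + 27·12·40 = 34420; k=2: 9072 + 25300 + 27·28·40 = 64612; k=3: 13200 + 15620 + 27·20·40 = 50420; k=4: 24204 + 13640 + 27·31·40 = 71324; k=5: 19744 + 0 + 27·11·40 = 31624.
Minimum: 31624 at k=5.

31624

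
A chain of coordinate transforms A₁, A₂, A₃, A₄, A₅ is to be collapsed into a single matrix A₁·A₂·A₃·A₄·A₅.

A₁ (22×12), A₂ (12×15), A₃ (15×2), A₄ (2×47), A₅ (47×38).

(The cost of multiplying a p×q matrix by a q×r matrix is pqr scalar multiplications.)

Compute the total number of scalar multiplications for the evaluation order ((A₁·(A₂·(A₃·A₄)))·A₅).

(A₃·A₄): 15×2 by 2×47 → 15×47, cost 15·2·47 = 1410
(A₂·(A₃·A₄)): 12×15 by 15×47 → 12×47, cost 12·15·47 = 8460; cumulative 9870
(A₁·(A₂·(A₃·A₄))): 22×12 by 12×47 → 22×47, cost 22·12·47 = 12408; cumulative 22278
((A₁·(A₂·(A₃·A₄)))·A₅): 22×47 by 47×38 → 22×38, cost 22·47·38 = 39292; cumulative 61570
Total: 61570 scalar multiplications.

61570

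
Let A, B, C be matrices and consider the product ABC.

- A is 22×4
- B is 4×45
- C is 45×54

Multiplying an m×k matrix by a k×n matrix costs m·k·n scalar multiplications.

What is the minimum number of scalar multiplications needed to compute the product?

14472

Order (A(BC)): (BC): 4×45 by 45×54 → 4×54, cost 4·45·54 = 9720; (A(BC)): 22×4 by 4×54 → 22×54, cost 22·4·54 = 4752; cumulative 14472. Total 14472.
Order ((AB)C): (AB): 22×4 by 4×45 → 22×45, cost 22·4·45 = 3960; ((AB)C): 22×45 by 45×54 → 22×54, cost 22·45·54 = 53460; cumulative 57420. Total 57420.
Minimum: 14472.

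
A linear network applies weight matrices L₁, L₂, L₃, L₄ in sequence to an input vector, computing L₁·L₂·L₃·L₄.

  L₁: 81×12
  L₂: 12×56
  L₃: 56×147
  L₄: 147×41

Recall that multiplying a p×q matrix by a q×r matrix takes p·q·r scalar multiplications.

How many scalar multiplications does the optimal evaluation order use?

210960

Adjacent pairs: L₁L₂ = 81·12·56 = 54432; L₂L₃ = 12·56·147 = 98784; L₃L₄ = 56·147·41 = 337512.
Length 3: L₁..L₃: k=1: 0+98784+81·12·147=241668; k=2: 54432+0+81·56·147=721224 → min 241668 | L₂..L₄: k=2: 0+337512+12·56·41=365064; k=3: 98784+0+12·147·41=171108 → min 171108.
Length 4: L₁..L₄: k=1: 0+171108+81·12·41=210960; k=2: 54432+337512+81·56·41=577920; k=3: 241668+0+81·147·41=729855 → min 210960.
Optimal order: (L₁·((L₂·L₃)·L₄)) with cost 210960.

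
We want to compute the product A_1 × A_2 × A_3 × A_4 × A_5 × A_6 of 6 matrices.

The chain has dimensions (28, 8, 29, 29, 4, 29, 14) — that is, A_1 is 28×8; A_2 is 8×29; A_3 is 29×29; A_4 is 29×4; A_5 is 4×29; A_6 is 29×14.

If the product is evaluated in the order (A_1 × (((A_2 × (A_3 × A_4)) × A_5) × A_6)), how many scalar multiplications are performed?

(A_3 × A_4): 29×29 by 29×4 → 29×4, cost 29·29·4 = 3364
(A_2 × (A_3 × A_4)): 8×29 by 29×4 → 8×4, cost 8·29·4 = 928; cumulative 4292
((A_2 × (A_3 × A_4)) × A_5): 8×4 by 4×29 → 8×29, cost 8·4·29 = 928; cumulative 5220
(((A_2 × (A_3 × A_4)) × A_5) × A_6): 8×29 by 29×14 → 8×14, cost 8·29·14 = 3248; cumulative 8468
(A_1 × (((A_2 × (A_3 × A_4)) × A_5) × A_6)): 28×8 by 8×14 → 28×14, cost 28·8·14 = 3136; cumulative 11604
Total: 11604 scalar multiplications.

11604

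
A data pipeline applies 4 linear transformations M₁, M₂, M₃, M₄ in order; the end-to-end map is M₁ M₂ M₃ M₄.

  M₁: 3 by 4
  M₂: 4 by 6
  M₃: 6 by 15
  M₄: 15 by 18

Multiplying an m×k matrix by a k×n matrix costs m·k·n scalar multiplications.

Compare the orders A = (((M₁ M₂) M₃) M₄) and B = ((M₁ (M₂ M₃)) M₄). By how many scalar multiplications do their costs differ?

Order A = (((M₁ M₂) M₃) M₄): (M₁ M₂): 3×4 by 4×6 → 3×6, cost 3·4·6 = 72; ((M₁ M₂) M₃): 3×6 by 6×15 → 3×15, cost 3·6·15 = 270; cumulative 342; (((M₁ M₂) M₃) M₄): 3×15 by 15×18 → 3×18, cost 3·15·18 = 810; cumulative 1152. Total 1152.
Order B = ((M₁ (M₂ M₃)) M₄): (M₂ M₃): 4×6 by 6×15 → 4×15, cost 4·6·15 = 360; (M₁ (M₂ M₃)): 3×4 by 4×15 → 3×15, cost 3·4·15 = 180; cumulative 540; ((M₁ (M₂ M₃)) M₄): 3×15 by 15×18 → 3×18, cost 3·15·18 = 810; cumulative 1350. Total 1350.
Difference: |1152 − 1350| = 198.

198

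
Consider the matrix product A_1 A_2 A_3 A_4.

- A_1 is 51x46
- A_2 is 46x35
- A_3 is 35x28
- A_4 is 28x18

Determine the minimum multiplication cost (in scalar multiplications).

Adjacent pairs: A_1A_2 = 51·46·35 = 82110; A_2A_3 = 46·35·28 = 45080; A_3A_4 = 35·28·18 = 17640.
Length 3: A_1..A_3: k=1: 0+45080+51·46·28=110768; k=2: 82110+0+51·35·28=132090 → min 110768 | A_2..A_4: k=2: 0+17640+46·35·18=46620; k=3: 45080+0+46·28·18=68264 → min 46620.
Length 4: A_1..A_4: k=1: 0+46620+51·46·18=88848; k=2: 82110+17640+51·35·18=131880; k=3: 110768+0+51·28·18=136472 → min 88848.
Optimal order: (A_1 (A_2 (A_3 A_4))) with cost 88848.

88848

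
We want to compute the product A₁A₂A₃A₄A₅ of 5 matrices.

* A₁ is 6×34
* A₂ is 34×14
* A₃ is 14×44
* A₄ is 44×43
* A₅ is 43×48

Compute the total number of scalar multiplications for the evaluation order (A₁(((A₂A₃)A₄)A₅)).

(A₂A₃): 34×14 by 14×44 → 34×44, cost 34·14·44 = 20944
((A₂A₃)A₄): 34×44 by 44×43 → 34×43, cost 34·44·43 = 64328; cumulative 85272
(((A₂A₃)A₄)A₅): 34×43 by 43×48 → 34×48, cost 34·43·48 = 70176; cumulative 155448
(A₁(((A₂A₃)A₄)A₅)): 6×34 by 34×48 → 6×48, cost 6·34·48 = 9792; cumulative 165240
Total: 165240 scalar multiplications.

165240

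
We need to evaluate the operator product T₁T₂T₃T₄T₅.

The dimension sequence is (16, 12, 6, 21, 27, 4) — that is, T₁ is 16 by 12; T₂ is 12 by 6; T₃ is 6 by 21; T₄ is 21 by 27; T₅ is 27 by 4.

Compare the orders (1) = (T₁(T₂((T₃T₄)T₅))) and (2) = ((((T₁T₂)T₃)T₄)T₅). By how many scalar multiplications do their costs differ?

8862

Order (1) = (T₁(T₂((T₃T₄)T₅))): (T₃T₄): 6×21 by 21×27 → 6×27, cost 6·21·27 = 3402; ((T₃T₄)T₅): 6×27 by 27×4 → 6×4, cost 6·27·4 = 648; cumulative 4050; (T₂((T₃T₄)T₅)): 12×6 by 6×4 → 12×4, cost 12·6·4 = 288; cumulative 4338; (T₁(T₂((T₃T₄)T₅))): 16×12 by 12×4 → 16×4, cost 16·12·4 = 768; cumulative 5106. Total 5106.
Order (2) = ((((T₁T₂)T₃)T₄)T₅): (T₁T₂): 16×12 by 12×6 → 16×6, cost 16·12·6 = 1152; ((T₁T₂)T₃): 16×6 by 6×21 → 16×21, cost 16·6·21 = 2016; cumulative 3168; (((T₁T₂)T₃)T₄): 16×21 by 21×27 → 16×27, cost 16·21·27 = 9072; cumulative 12240; ((((T₁T₂)T₃)T₄)T₅): 16×27 by 27×4 → 16×4, cost 16·27·4 = 1728; cumulative 13968. Total 13968.
Difference: |5106 − 13968| = 8862.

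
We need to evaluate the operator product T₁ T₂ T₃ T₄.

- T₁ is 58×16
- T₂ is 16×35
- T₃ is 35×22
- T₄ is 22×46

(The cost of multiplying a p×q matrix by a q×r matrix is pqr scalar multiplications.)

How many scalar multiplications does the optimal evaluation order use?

Adjacent pairs: T₁T₂ = 58·16·35 = 32480; T₂T₃ = 16·35·22 = 12320; T₃T₄ = 35·22·46 = 35420.
Length 3: T₁..T₃: k=1: 0+12320+58·16·22=32736; k=2: 32480+0+58·35·22=77140 → min 32736 | T₂..T₄: k=2: 0+35420+16·35·46=61180; k=3: 12320+0+16·22·46=28512 → min 28512.
Length 4: T₁..T₄: k=1: 0+28512+58·16·46=71200; k=2: 32480+35420+58·35·46=161280; k=3: 32736+0+58·22·46=91432 → min 71200.
Optimal order: (T₁ ((T₂ T₃) T₄)) with cost 71200.

71200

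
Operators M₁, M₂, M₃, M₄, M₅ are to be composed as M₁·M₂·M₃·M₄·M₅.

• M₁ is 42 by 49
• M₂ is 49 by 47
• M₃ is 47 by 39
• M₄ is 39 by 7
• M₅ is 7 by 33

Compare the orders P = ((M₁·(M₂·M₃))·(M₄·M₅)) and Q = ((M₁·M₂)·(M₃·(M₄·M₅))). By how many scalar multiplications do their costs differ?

Order P = ((M₁·(M₂·M₃))·(M₄·M₅)): (M₂·M₃): 49×47 by 47×39 → 49×39, cost 49·47·39 = 89817; (M₁·(M₂·M₃)): 42×49 by 49×39 → 42×39, cost 42·49·39 = 80262; cumulative 170079; (M₄·M₅): 39×7 by 7×33 → 39×33, cost 39·7·33 = 9009; ((M₁·(M₂·M₃))·(M₄·M₅)): 42×39 by 39×33 → 42×33, cost 42·39·33 = 54054; cumulative 233142. Total 233142.
Order Q = ((M₁·M₂)·(M₃·(M₄·M₅))): (M₁·M₂): 42×49 by 49×47 → 42×47, cost 42·49·47 = 96726; (M₄·M₅): 39×7 by 7×33 → 39×33, cost 39·7·33 = 9009; (M₃·(M₄·M₅)): 47×39 by 39×33 → 47×33, cost 47·39·33 = 60489; cumulative 69498; ((M₁·M₂)·(M₃·(M₄·M₅))): 42×47 by 47×33 → 42×33, cost 42·47·33 = 65142; cumulative 231366. Total 231366.
Difference: |233142 − 231366| = 1776.

1776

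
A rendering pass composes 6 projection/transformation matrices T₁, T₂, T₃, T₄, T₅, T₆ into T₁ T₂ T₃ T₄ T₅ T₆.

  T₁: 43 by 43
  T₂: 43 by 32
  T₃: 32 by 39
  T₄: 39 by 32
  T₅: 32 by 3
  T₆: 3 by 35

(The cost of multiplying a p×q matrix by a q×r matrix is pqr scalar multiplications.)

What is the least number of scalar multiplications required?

Adjacent pairs: T₁T₂ = 43·43·32 = 59168; T₂T₃ = 43·32·39 = 53664; T₃T₄ = 32·39·32 = 39936; T₄T₅ = 39·32·3 = 3744; T₅T₆ = 32·3·35 = 3360.
Length 3: T₁..T₃: k=1: 0+53664+43·43·39=125775; k=2: 59168+0+43·32·39=112832 → min 112832 | T₂..T₄: k=2: 0+39936+43·32·32=83968; k=3: 53664+0+43·39·32=107328 → min 83968 | T₃..T₅: k=3: 0+3744+32·39·3=7488; k=4: 39936+0+32·32·3=43008 → min 7488 | T₄..T₆: k=4: 0+3360+39·32·35=47040; k=5: 3744+0+39·3·35=7839 → min 7839.
Length 4: T₁..T₄: k=1: 0+83968+43·43·32=143136; k=2: 59168+39936+43·32·32=143136; k=3: 112832+0+43·39·32=166496 → min 143136 | T₂..T₅: k=2: 0+7488+43·32·3=11616; k=3: 53664+3744+43·39·3=62439; k=4: 83968+0+43·32·3=88096 → min 11616 | T₃..T₆: k=3: 0+7839+32·39·35=51519; k=4: 39936+3360+32·32·35=79136; k=5: 7488+0+32·3·35=10848 → min 10848.
Length 5: T₁..T₅: k=1: 0+11616+43·43·3=17163; k=2: 59168+7488+43·32·3=70784; k=3: 112832+3744+43·39·3=121607; k=4: 143136+0+43·32·3=147264 → min 17163 | T₂..T₆: k=2: 0+10848+43·32·35=59008; k=3: 53664+7839+43·39·35=120198; k=4: 83968+3360+43·32·35=135488; k=5: 11616+0+43·3·35=16131 → min 16131.
Length 6: T₁..T₆: k=1: 0+16131+43·43·35=80846; k=2: 59168+10848+43·32·35=118176; k=3: 112832+7839+43·39·35=179366; k=4: 143136+3360+43·32·35=194656; k=5: 17163+0+43·3·35=21678 → min 21678.
Optimal order: ((T₁ (T₂ (T₃ (T₄ T₅)))) T₆) with cost 21678.

21678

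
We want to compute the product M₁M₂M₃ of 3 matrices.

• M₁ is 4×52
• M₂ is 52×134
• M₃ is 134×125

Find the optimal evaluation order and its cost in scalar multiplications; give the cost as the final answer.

(M₁(M₂M₃)): cost 897000.
((M₁M₂)M₃): cost 94872.
Optimal: ((M₁M₂)M₃) with cost 94872.

94872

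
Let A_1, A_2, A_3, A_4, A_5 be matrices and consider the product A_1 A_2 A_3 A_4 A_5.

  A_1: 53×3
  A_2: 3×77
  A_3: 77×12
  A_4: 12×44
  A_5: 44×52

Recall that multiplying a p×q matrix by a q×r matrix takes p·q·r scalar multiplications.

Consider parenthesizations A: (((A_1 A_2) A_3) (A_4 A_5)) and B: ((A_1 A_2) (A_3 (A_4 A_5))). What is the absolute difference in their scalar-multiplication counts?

Order A = (((A_1 A_2) A_3) (A_4 A_5)): (A_1 A_2): 53×3 by 3×77 → 53×77, cost 53·3·77 = 12243; ((A_1 A_2) A_3): 53×77 by 77×12 → 53×12, cost 53·77·12 = 48972; cumulative 61215; (A_4 A_5): 12×44 by 44×52 → 12×52, cost 12·44·52 = 27456; (((A_1 A_2) A_3) (A_4 A_5)): 53×12 by 12×52 → 53×52, cost 53·12·52 = 33072; cumulative 121743. Total 121743.
Order B = ((A_1 A_2) (A_3 (A_4 A_5))): (A_1 A_2): 53×3 by 3×77 → 53×77, cost 53·3·77 = 12243; (A_4 A_5): 12×44 by 44×52 → 12×52, cost 12·44·52 = 27456; (A_3 (A_4 A_5)): 77×12 by 12×52 → 77×52, cost 77·12·52 = 48048; cumulative 75504; ((A_1 A_2) (A_3 (A_4 A_5))): 53×77 by 77×52 → 53×52, cost 53·77·52 = 212212; cumulative 299959. Total 299959.
Difference: |121743 − 299959| = 178216.

178216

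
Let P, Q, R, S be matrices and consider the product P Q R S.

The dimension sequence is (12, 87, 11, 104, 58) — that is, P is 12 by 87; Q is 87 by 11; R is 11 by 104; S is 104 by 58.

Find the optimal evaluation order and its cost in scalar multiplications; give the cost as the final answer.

85492

Adjacent pairs: PQ = 12·87·11 = 11484; QR = 87·11·104 = 99528; RS = 11·104·58 = 66352.
Length 3: P..R: k=1: 0+99528+12·87·104=208104; k=2: 11484+0+12·11·104=25212 → min 25212 | Q..S: k=2: 0+66352+87·11·58=121858; k=3: 99528+0+87·104·58=624312 → min 121858.
Length 4: P..S: k=1: 0+121858+12·87·58=182410; k=2: 11484+66352+12·11·58=85492; k=3: 25212+0+12·104·58=97596 → min 85492.
Optimal parenthesization: ((P Q) (R S)) with cost 85492.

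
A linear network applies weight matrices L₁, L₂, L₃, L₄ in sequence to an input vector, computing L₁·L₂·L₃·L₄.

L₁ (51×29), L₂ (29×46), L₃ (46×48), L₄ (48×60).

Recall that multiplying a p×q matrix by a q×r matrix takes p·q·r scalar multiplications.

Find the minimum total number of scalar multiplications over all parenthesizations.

Adjacent pairs: L₁L₂ = 51·29·46 = 68034; L₂L₃ = 29·46·48 = 64032; L₃L₄ = 46·48·60 = 132480.
Length 3: L₁..L₃: k=1: 0+64032+51·29·48=135024; k=2: 68034+0+51·46·48=180642 → min 135024 | L₂..L₄: k=2: 0+132480+29·46·60=212520; k=3: 64032+0+29·48·60=147552 → min 147552.
Length 4: L₁..L₄: k=1: 0+147552+51·29·60=236292; k=2: 68034+132480+51·46·60=341274; k=3: 135024+0+51·48·60=281904 → min 236292.
Optimal order: (L₁·((L₂·L₃)·L₄)) with cost 236292.

236292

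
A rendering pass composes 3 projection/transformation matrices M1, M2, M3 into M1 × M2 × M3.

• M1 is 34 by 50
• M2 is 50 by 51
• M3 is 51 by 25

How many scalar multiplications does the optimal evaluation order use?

Order (M1 × (M2 × M3)): (M2 × M3): 50×51 by 51×25 → 50×25, cost 50·51·25 = 63750; (M1 × (M2 × M3)): 34×50 by 50×25 → 34×25, cost 34·50·25 = 42500; cumulative 106250. Total 106250.
Order ((M1 × M2) × M3): (M1 × M2): 34×50 by 50×51 → 34×51, cost 34·50·51 = 86700; ((M1 × M2) × M3): 34×51 by 51×25 → 34×25, cost 34·51·25 = 43350; cumulative 130050. Total 130050.
Minimum: 106250.

106250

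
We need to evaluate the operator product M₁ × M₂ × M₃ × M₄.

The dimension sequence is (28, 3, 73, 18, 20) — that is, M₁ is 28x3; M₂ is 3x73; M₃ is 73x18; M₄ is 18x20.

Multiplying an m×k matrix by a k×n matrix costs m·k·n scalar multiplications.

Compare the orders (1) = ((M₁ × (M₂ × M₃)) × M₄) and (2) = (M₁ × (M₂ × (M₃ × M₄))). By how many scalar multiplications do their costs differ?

Order (1) = ((M₁ × (M₂ × M₃)) × M₄): (M₂ × M₃): 3×73 by 73×18 → 3×18, cost 3·73·18 = 3942; (M₁ × (M₂ × M₃)): 28×3 by 3×18 → 28×18, cost 28·3·18 = 1512; cumulative 5454; ((M₁ × (M₂ × M₃)) × M₄): 28×18 by 18×20 → 28×20, cost 28·18·20 = 10080; cumulative 15534. Total 15534.
Order (2) = (M₁ × (M₂ × (M₃ × M₄))): (M₃ × M₄): 73×18 by 18×20 → 73×20, cost 73·18·20 = 26280; (M₂ × (M₃ × M₄)): 3×73 by 73×20 → 3×20, cost 3·73·20 = 4380; cumulative 30660; (M₁ × (M₂ × (M₃ × M₄))): 28×3 by 3×20 → 28×20, cost 28·3·20 = 1680; cumulative 32340. Total 32340.
Difference: |15534 − 32340| = 16806.

16806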